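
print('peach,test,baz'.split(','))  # ['peach', 'test', 'baz']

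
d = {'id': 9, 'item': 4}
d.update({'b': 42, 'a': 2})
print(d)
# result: {'id': 9, 'item': 4, 'b': 42, 'a': 2}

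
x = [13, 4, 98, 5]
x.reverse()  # [5, 98, 4, 13]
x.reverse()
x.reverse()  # [5, 98, 4, 13]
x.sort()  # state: [4, 5, 13, 98]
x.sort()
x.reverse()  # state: [98, 13, 5, 4]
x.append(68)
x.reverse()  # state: [68, 4, 5, 13, 98]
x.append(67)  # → [68, 4, 5, 13, 98, 67]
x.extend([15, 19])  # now [68, 4, 5, 13, 98, 67, 15, 19]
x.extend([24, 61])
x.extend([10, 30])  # [68, 4, 5, 13, 98, 67, 15, 19, 24, 61, 10, 30]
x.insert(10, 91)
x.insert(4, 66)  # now [68, 4, 5, 13, 66, 98, 67, 15, 19, 24, 61, 91, 10, 30]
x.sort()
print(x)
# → [4, 5, 10, 13, 15, 19, 24, 30, 61, 66, 67, 68, 91, 98]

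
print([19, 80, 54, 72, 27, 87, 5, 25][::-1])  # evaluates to [25, 5, 87, 27, 72, 54, 80, 19]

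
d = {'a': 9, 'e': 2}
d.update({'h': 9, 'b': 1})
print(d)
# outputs {'a': 9, 'e': 2, 'h': 9, 'b': 1}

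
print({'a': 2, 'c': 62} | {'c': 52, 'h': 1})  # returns {'a': 2, 'c': 52, 'h': 1}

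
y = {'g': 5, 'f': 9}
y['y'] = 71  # {'g': 5, 'f': 9, 'y': 71}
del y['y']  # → {'g': 5, 'f': 9}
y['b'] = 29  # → {'g': 5, 'f': 9, 'b': 29}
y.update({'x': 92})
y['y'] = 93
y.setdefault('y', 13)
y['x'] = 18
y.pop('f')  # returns 9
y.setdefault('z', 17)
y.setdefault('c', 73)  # 73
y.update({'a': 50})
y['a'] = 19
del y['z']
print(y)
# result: {'g': 5, 'b': 29, 'x': 18, 'y': 93, 'c': 73, 'a': 19}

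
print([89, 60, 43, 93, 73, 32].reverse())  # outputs None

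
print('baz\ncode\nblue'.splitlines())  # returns ['baz', 'code', 'blue']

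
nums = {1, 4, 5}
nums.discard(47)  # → {1, 4, 5}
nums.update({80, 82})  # {1, 4, 5, 80, 82}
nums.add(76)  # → {1, 4, 5, 76, 80, 82}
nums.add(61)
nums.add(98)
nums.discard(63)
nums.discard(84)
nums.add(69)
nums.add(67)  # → {1, 4, 5, 61, 67, 69, 76, 80, 82, 98}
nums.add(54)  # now {1, 4, 5, 54, 61, 67, 69, 76, 80, 82, 98}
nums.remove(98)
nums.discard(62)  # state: {1, 4, 5, 54, 61, 67, 69, 76, 80, 82}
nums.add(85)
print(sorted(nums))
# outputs [1, 4, 5, 54, 61, 67, 69, 76, 80, 82, 85]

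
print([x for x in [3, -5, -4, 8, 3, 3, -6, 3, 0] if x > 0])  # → [3, 8, 3, 3, 3]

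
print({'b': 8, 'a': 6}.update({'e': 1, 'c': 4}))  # None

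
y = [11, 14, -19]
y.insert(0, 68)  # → [68, 11, 14, -19]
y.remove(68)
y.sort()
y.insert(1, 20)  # [-19, 20, 11, 14]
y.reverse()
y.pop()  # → -19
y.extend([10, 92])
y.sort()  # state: [10, 11, 14, 20, 92]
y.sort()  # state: [10, 11, 14, 20, 92]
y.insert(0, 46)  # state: [46, 10, 11, 14, 20, 92]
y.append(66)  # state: [46, 10, 11, 14, 20, 92, 66]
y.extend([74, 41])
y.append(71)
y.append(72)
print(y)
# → [46, 10, 11, 14, 20, 92, 66, 74, 41, 71, 72]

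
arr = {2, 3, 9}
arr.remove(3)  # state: {2, 9}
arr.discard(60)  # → {2, 9}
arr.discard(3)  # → {2, 9}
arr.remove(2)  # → {9}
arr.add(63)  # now {9, 63}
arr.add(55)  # {9, 55, 63}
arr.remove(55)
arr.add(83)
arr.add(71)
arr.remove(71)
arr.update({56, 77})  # {9, 56, 63, 77, 83}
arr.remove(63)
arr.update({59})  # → {9, 56, 59, 77, 83}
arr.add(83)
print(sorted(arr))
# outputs [9, 56, 59, 77, 83]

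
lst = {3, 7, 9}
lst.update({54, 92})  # {3, 7, 9, 54, 92}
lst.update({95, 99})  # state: {3, 7, 9, 54, 92, 95, 99}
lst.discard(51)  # {3, 7, 9, 54, 92, 95, 99}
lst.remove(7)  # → {3, 9, 54, 92, 95, 99}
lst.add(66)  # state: {3, 9, 54, 66, 92, 95, 99}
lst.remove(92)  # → {3, 9, 54, 66, 95, 99}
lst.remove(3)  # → {9, 54, 66, 95, 99}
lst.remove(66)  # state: {9, 54, 95, 99}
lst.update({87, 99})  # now {9, 54, 87, 95, 99}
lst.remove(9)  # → {54, 87, 95, 99}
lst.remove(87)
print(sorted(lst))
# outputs [54, 95, 99]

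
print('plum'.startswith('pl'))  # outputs True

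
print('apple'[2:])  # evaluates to ple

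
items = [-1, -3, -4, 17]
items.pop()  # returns 17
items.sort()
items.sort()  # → [-4, -3, -1]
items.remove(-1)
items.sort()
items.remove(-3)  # [-4]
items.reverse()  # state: [-4]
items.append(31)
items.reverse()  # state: [31, -4]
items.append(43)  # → [31, -4, 43]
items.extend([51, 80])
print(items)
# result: [31, -4, 43, 51, 80]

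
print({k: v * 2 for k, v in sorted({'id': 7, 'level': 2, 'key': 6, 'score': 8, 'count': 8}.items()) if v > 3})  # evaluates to {'count': 16, 'id': 14, 'key': 12, 'score': 16}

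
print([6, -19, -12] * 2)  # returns [6, -19, -12, 6, -19, -12]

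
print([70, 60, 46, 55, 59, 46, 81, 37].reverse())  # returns None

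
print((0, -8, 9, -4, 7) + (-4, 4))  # (0, -8, 9, -4, 7, -4, 4)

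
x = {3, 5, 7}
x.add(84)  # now {3, 5, 7, 84}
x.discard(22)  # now {3, 5, 7, 84}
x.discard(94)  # {3, 5, 7, 84}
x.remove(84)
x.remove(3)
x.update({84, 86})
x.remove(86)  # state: {5, 7, 84}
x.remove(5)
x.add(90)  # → {7, 84, 90}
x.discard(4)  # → {7, 84, 90}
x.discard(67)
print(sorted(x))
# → [7, 84, 90]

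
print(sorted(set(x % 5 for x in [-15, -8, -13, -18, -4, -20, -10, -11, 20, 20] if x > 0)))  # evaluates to [0]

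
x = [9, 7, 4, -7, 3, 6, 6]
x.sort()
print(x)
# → [-7, 3, 4, 6, 6, 7, 9]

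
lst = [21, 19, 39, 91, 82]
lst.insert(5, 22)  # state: [21, 19, 39, 91, 82, 22]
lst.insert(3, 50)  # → [21, 19, 39, 50, 91, 82, 22]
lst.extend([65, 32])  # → [21, 19, 39, 50, 91, 82, 22, 65, 32]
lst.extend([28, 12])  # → [21, 19, 39, 50, 91, 82, 22, 65, 32, 28, 12]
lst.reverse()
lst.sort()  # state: [12, 19, 21, 22, 28, 32, 39, 50, 65, 82, 91]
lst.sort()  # [12, 19, 21, 22, 28, 32, 39, 50, 65, 82, 91]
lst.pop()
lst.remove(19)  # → [12, 21, 22, 28, 32, 39, 50, 65, 82]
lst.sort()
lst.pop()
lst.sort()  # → [12, 21, 22, 28, 32, 39, 50, 65]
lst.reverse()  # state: [65, 50, 39, 32, 28, 22, 21, 12]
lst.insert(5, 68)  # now [65, 50, 39, 32, 28, 68, 22, 21, 12]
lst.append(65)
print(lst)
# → [65, 50, 39, 32, 28, 68, 22, 21, 12, 65]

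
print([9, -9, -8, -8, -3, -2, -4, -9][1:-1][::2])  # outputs [-9, -8, -2]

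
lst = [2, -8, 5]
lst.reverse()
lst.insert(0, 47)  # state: [47, 5, -8, 2]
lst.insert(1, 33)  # [47, 33, 5, -8, 2]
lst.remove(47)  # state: [33, 5, -8, 2]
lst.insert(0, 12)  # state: [12, 33, 5, -8, 2]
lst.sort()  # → [-8, 2, 5, 12, 33]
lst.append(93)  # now [-8, 2, 5, 12, 33, 93]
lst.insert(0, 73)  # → [73, -8, 2, 5, 12, 33, 93]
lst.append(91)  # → [73, -8, 2, 5, 12, 33, 93, 91]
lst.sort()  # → [-8, 2, 5, 12, 33, 73, 91, 93]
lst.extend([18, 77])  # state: [-8, 2, 5, 12, 33, 73, 91, 93, 18, 77]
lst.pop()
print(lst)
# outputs [-8, 2, 5, 12, 33, 73, 91, 93, 18]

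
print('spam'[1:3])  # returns pa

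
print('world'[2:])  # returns rld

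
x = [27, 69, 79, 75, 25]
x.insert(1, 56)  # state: [27, 56, 69, 79, 75, 25]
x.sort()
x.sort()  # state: [25, 27, 56, 69, 75, 79]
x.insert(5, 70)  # [25, 27, 56, 69, 75, 70, 79]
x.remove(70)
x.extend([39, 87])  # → [25, 27, 56, 69, 75, 79, 39, 87]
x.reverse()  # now [87, 39, 79, 75, 69, 56, 27, 25]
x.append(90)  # [87, 39, 79, 75, 69, 56, 27, 25, 90]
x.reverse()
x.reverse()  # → [87, 39, 79, 75, 69, 56, 27, 25, 90]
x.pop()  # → 90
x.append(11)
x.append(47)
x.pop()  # 47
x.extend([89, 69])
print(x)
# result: [87, 39, 79, 75, 69, 56, 27, 25, 11, 89, 69]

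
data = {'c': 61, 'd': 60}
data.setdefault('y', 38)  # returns 38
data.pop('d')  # 60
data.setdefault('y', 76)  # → 38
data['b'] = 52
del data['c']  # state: {'y': 38, 'b': 52}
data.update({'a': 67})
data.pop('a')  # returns 67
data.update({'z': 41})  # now {'y': 38, 'b': 52, 'z': 41}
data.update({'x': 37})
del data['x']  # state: {'y': 38, 'b': 52, 'z': 41}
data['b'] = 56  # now {'y': 38, 'b': 56, 'z': 41}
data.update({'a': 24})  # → {'y': 38, 'b': 56, 'z': 41, 'a': 24}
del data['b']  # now {'y': 38, 'z': 41, 'a': 24}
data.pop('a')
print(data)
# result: {'y': 38, 'z': 41}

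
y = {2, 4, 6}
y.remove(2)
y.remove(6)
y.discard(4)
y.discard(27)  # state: {}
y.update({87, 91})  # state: {87, 91}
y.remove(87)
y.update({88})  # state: {88, 91}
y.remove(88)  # {91}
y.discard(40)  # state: {91}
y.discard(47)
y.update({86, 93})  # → {86, 91, 93}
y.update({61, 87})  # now {61, 86, 87, 91, 93}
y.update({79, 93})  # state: {61, 79, 86, 87, 91, 93}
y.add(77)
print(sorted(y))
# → [61, 77, 79, 86, 87, 91, 93]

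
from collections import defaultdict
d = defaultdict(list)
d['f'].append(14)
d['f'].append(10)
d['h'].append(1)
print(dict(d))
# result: {'f': [14, 10], 'h': [1]}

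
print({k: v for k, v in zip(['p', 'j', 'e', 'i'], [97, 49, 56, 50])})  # {'p': 97, 'j': 49, 'e': 56, 'i': 50}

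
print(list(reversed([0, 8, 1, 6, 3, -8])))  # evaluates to [-8, 3, 6, 1, 8, 0]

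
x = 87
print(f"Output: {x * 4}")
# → Output: 348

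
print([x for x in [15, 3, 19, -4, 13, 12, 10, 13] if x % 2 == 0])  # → [-4, 12, 10]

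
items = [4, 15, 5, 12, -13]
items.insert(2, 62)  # [4, 15, 62, 5, 12, -13]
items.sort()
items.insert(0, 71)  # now [71, -13, 4, 5, 12, 15, 62]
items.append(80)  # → [71, -13, 4, 5, 12, 15, 62, 80]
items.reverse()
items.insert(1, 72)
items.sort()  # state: [-13, 4, 5, 12, 15, 62, 71, 72, 80]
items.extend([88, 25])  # [-13, 4, 5, 12, 15, 62, 71, 72, 80, 88, 25]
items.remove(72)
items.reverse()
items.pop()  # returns -13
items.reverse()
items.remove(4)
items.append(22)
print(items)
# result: [5, 12, 15, 62, 71, 80, 88, 25, 22]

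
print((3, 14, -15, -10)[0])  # 3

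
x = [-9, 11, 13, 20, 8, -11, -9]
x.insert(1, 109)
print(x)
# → [-9, 109, 11, 13, 20, 8, -11, -9]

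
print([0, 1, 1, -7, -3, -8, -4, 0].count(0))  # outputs 2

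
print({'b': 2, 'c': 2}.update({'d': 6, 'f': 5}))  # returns None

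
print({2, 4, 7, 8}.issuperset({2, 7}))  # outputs True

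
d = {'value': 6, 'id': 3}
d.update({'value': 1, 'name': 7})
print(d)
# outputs {'value': 1, 'id': 3, 'name': 7}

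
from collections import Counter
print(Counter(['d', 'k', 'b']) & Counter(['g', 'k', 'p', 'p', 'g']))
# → Counter({'k': 1})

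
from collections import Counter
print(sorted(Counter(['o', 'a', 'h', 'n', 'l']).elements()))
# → ['a', 'h', 'l', 'n', 'o']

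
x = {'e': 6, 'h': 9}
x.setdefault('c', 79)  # 79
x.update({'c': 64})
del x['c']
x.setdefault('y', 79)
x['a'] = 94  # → {'e': 6, 'h': 9, 'y': 79, 'a': 94}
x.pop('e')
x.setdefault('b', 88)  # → 88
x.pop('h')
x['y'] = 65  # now {'y': 65, 'a': 94, 'b': 88}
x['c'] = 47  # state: {'y': 65, 'a': 94, 'b': 88, 'c': 47}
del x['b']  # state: {'y': 65, 'a': 94, 'c': 47}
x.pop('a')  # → 94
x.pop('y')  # 65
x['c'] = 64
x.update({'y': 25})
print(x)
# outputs {'c': 64, 'y': 25}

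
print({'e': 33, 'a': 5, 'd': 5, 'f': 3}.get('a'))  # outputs 5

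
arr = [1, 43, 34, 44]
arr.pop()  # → 44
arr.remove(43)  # [1, 34]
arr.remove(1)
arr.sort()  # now [34]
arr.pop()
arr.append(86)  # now [86]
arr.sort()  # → [86]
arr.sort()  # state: [86]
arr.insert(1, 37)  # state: [86, 37]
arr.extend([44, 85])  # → [86, 37, 44, 85]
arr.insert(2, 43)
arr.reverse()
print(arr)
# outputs [85, 44, 43, 37, 86]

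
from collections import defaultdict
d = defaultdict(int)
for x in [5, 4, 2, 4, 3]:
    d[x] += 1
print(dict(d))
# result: {5: 1, 4: 2, 2: 1, 3: 1}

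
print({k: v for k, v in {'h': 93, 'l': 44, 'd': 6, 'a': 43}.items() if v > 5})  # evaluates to {'h': 93, 'l': 44, 'd': 6, 'a': 43}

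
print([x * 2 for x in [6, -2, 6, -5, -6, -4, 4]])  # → [12, -4, 12, -10, -12, -8, 8]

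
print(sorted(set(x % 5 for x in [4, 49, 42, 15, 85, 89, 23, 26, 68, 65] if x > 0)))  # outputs [0, 1, 2, 3, 4]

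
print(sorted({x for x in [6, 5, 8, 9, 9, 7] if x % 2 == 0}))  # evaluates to [6, 8]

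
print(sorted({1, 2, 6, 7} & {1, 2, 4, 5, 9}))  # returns [1, 2]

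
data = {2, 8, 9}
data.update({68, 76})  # {2, 8, 9, 68, 76}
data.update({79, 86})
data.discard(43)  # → {2, 8, 9, 68, 76, 79, 86}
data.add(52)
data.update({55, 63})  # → {2, 8, 9, 52, 55, 63, 68, 76, 79, 86}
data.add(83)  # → {2, 8, 9, 52, 55, 63, 68, 76, 79, 83, 86}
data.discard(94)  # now {2, 8, 9, 52, 55, 63, 68, 76, 79, 83, 86}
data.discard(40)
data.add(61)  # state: {2, 8, 9, 52, 55, 61, 63, 68, 76, 79, 83, 86}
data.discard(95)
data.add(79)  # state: {2, 8, 9, 52, 55, 61, 63, 68, 76, 79, 83, 86}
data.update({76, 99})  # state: {2, 8, 9, 52, 55, 61, 63, 68, 76, 79, 83, 86, 99}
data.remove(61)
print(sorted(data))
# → [2, 8, 9, 52, 55, 63, 68, 76, 79, 83, 86, 99]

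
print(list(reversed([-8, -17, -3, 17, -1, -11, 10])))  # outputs [10, -11, -1, 17, -3, -17, -8]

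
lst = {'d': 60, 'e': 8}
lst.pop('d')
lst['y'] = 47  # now {'e': 8, 'y': 47}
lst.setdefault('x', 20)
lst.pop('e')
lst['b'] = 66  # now {'y': 47, 'x': 20, 'b': 66}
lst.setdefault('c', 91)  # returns 91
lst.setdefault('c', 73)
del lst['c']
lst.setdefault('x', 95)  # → 20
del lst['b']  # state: {'y': 47, 'x': 20}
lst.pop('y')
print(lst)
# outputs {'x': 20}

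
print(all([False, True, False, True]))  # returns False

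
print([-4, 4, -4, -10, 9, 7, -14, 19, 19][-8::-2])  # [4]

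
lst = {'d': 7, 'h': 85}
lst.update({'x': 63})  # {'d': 7, 'h': 85, 'x': 63}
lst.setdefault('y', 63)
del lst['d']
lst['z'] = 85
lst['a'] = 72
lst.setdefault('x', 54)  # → 63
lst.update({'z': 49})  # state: {'h': 85, 'x': 63, 'y': 63, 'z': 49, 'a': 72}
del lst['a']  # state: {'h': 85, 'x': 63, 'y': 63, 'z': 49}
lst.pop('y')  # 63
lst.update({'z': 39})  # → {'h': 85, 'x': 63, 'z': 39}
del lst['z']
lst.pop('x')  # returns 63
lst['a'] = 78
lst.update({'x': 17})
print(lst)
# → {'h': 85, 'a': 78, 'x': 17}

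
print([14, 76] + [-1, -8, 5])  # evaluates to [14, 76, -1, -8, 5]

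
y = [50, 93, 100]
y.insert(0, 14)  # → [14, 50, 93, 100]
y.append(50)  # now [14, 50, 93, 100, 50]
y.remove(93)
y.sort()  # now [14, 50, 50, 100]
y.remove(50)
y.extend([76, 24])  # [14, 50, 100, 76, 24]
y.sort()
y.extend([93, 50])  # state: [14, 24, 50, 76, 100, 93, 50]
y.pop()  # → 50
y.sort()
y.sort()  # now [14, 24, 50, 76, 93, 100]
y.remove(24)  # [14, 50, 76, 93, 100]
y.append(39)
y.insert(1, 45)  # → [14, 45, 50, 76, 93, 100, 39]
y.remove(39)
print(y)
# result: [14, 45, 50, 76, 93, 100]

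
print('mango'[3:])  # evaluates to go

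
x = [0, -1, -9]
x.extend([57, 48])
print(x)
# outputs [0, -1, -9, 57, 48]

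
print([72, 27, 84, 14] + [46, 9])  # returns [72, 27, 84, 14, 46, 9]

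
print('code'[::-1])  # edoc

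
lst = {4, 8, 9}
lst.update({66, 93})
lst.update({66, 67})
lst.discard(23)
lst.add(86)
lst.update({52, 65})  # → {4, 8, 9, 52, 65, 66, 67, 86, 93}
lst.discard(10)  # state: {4, 8, 9, 52, 65, 66, 67, 86, 93}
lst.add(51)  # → {4, 8, 9, 51, 52, 65, 66, 67, 86, 93}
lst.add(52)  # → {4, 8, 9, 51, 52, 65, 66, 67, 86, 93}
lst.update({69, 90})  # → {4, 8, 9, 51, 52, 65, 66, 67, 69, 86, 90, 93}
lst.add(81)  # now {4, 8, 9, 51, 52, 65, 66, 67, 69, 81, 86, 90, 93}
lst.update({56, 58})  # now {4, 8, 9, 51, 52, 56, 58, 65, 66, 67, 69, 81, 86, 90, 93}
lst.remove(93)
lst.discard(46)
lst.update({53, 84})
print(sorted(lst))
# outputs [4, 8, 9, 51, 52, 53, 56, 58, 65, 66, 67, 69, 81, 84, 86, 90]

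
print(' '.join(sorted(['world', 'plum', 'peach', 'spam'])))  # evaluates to peach plum spam world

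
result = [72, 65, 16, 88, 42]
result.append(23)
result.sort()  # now [16, 23, 42, 65, 72, 88]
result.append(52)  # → [16, 23, 42, 65, 72, 88, 52]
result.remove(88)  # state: [16, 23, 42, 65, 72, 52]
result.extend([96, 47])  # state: [16, 23, 42, 65, 72, 52, 96, 47]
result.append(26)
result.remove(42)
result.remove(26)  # [16, 23, 65, 72, 52, 96, 47]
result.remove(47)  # [16, 23, 65, 72, 52, 96]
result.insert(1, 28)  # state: [16, 28, 23, 65, 72, 52, 96]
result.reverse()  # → [96, 52, 72, 65, 23, 28, 16]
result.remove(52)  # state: [96, 72, 65, 23, 28, 16]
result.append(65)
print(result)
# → [96, 72, 65, 23, 28, 16, 65]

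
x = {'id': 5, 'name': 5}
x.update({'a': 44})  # {'id': 5, 'name': 5, 'a': 44}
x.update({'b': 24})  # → {'id': 5, 'name': 5, 'a': 44, 'b': 24}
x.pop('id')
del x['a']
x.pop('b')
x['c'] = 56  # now {'name': 5, 'c': 56}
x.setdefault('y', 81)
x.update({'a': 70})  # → {'name': 5, 'c': 56, 'y': 81, 'a': 70}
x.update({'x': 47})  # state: {'name': 5, 'c': 56, 'y': 81, 'a': 70, 'x': 47}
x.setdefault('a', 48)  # 70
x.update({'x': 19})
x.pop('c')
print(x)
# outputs {'name': 5, 'y': 81, 'a': 70, 'x': 19}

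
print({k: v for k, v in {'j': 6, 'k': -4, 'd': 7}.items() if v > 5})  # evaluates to {'j': 6, 'd': 7}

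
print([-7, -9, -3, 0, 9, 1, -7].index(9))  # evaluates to 4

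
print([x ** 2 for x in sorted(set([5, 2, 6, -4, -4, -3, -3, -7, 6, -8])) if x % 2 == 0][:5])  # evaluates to [64, 16, 4, 36]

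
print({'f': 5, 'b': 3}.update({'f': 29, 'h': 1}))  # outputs None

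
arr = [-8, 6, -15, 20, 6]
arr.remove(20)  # [-8, 6, -15, 6]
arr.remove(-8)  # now [6, -15, 6]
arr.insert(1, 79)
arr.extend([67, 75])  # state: [6, 79, -15, 6, 67, 75]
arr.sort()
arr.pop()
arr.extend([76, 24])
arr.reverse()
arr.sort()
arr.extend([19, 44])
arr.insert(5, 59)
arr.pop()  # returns 44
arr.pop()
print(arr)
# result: [-15, 6, 6, 24, 67, 59, 75, 76]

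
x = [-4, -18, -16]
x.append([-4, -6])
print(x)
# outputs [-4, -18, -16, [-4, -6]]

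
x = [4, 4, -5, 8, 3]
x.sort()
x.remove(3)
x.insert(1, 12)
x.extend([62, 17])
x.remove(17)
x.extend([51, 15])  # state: [-5, 12, 4, 4, 8, 62, 51, 15]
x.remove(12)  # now [-5, 4, 4, 8, 62, 51, 15]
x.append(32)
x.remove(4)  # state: [-5, 4, 8, 62, 51, 15, 32]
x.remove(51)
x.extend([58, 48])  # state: [-5, 4, 8, 62, 15, 32, 58, 48]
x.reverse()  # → [48, 58, 32, 15, 62, 8, 4, -5]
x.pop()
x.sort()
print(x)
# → [4, 8, 15, 32, 48, 58, 62]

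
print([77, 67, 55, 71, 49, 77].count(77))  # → 2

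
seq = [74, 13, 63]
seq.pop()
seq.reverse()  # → [13, 74]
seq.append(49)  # [13, 74, 49]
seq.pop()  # 49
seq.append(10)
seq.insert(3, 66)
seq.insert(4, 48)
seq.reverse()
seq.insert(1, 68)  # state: [48, 68, 66, 10, 74, 13]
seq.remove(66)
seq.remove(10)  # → [48, 68, 74, 13]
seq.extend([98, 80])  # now [48, 68, 74, 13, 98, 80]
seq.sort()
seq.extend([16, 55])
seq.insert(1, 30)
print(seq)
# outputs [13, 30, 48, 68, 74, 80, 98, 16, 55]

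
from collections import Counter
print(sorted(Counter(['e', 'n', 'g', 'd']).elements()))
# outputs ['d', 'e', 'g', 'n']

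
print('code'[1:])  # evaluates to ode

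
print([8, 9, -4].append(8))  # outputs None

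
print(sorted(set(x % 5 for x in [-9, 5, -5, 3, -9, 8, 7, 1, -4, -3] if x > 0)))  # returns [0, 1, 2, 3]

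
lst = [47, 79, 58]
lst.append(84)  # [47, 79, 58, 84]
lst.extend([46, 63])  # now [47, 79, 58, 84, 46, 63]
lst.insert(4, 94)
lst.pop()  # 63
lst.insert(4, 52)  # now [47, 79, 58, 84, 52, 94, 46]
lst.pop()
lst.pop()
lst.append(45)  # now [47, 79, 58, 84, 52, 45]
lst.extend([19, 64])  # [47, 79, 58, 84, 52, 45, 19, 64]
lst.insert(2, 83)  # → [47, 79, 83, 58, 84, 52, 45, 19, 64]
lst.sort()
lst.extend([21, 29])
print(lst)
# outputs [19, 45, 47, 52, 58, 64, 79, 83, 84, 21, 29]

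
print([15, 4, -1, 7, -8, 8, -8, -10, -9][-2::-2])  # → [-10, 8, 7, 4]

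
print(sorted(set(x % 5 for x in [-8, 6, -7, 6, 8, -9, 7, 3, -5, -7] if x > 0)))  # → [1, 2, 3]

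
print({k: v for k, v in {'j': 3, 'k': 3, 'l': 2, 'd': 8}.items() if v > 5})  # {'d': 8}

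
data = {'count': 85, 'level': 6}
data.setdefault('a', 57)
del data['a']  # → {'count': 85, 'level': 6}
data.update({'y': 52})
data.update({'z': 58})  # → {'count': 85, 'level': 6, 'y': 52, 'z': 58}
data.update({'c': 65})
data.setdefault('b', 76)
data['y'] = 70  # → {'count': 85, 'level': 6, 'y': 70, 'z': 58, 'c': 65, 'b': 76}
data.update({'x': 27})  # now {'count': 85, 'level': 6, 'y': 70, 'z': 58, 'c': 65, 'b': 76, 'x': 27}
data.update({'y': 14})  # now {'count': 85, 'level': 6, 'y': 14, 'z': 58, 'c': 65, 'b': 76, 'x': 27}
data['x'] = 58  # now {'count': 85, 'level': 6, 'y': 14, 'z': 58, 'c': 65, 'b': 76, 'x': 58}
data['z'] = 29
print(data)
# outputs {'count': 85, 'level': 6, 'y': 14, 'z': 29, 'c': 65, 'b': 76, 'x': 58}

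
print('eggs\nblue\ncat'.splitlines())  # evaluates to ['eggs', 'blue', 'cat']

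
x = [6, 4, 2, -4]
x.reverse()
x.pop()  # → 6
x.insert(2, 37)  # [-4, 2, 37, 4]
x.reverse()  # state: [4, 37, 2, -4]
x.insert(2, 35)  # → [4, 37, 35, 2, -4]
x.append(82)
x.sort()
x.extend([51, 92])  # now [-4, 2, 4, 35, 37, 82, 51, 92]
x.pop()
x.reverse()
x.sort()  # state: [-4, 2, 4, 35, 37, 51, 82]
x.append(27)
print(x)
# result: [-4, 2, 4, 35, 37, 51, 82, 27]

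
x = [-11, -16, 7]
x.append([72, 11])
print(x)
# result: [-11, -16, 7, [72, 11]]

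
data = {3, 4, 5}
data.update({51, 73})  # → {3, 4, 5, 51, 73}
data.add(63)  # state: {3, 4, 5, 51, 63, 73}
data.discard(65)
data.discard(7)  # {3, 4, 5, 51, 63, 73}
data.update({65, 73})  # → {3, 4, 5, 51, 63, 65, 73}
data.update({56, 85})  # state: {3, 4, 5, 51, 56, 63, 65, 73, 85}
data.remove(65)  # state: {3, 4, 5, 51, 56, 63, 73, 85}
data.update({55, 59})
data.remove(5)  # {3, 4, 51, 55, 56, 59, 63, 73, 85}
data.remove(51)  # {3, 4, 55, 56, 59, 63, 73, 85}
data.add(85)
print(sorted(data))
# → [3, 4, 55, 56, 59, 63, 73, 85]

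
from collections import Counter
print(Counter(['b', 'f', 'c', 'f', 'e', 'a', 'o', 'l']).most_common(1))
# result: [('f', 2)]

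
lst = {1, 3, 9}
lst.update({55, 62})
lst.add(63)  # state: {1, 3, 9, 55, 62, 63}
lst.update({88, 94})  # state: {1, 3, 9, 55, 62, 63, 88, 94}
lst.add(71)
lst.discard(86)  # {1, 3, 9, 55, 62, 63, 71, 88, 94}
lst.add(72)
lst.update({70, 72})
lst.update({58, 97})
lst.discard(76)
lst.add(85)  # {1, 3, 9, 55, 58, 62, 63, 70, 71, 72, 85, 88, 94, 97}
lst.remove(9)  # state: {1, 3, 55, 58, 62, 63, 70, 71, 72, 85, 88, 94, 97}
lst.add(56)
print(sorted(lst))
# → [1, 3, 55, 56, 58, 62, 63, 70, 71, 72, 85, 88, 94, 97]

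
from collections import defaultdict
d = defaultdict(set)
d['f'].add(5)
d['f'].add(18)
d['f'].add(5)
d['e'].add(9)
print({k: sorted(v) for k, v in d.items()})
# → {'f': [5, 18], 'e': [9]}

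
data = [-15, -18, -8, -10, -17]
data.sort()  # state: [-18, -17, -15, -10, -8]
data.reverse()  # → [-8, -10, -15, -17, -18]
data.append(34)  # [-8, -10, -15, -17, -18, 34]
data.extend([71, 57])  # [-8, -10, -15, -17, -18, 34, 71, 57]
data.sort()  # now [-18, -17, -15, -10, -8, 34, 57, 71]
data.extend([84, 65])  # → [-18, -17, -15, -10, -8, 34, 57, 71, 84, 65]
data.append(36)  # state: [-18, -17, -15, -10, -8, 34, 57, 71, 84, 65, 36]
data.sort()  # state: [-18, -17, -15, -10, -8, 34, 36, 57, 65, 71, 84]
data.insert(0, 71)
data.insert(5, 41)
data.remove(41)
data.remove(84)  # [71, -18, -17, -15, -10, -8, 34, 36, 57, 65, 71]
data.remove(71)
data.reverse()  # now [71, 65, 57, 36, 34, -8, -10, -15, -17, -18]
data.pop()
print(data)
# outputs [71, 65, 57, 36, 34, -8, -10, -15, -17]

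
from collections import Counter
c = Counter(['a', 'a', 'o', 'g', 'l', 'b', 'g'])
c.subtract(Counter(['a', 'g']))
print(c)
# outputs Counter({'a': 1, 'o': 1, 'g': 1, 'l': 1, 'b': 1})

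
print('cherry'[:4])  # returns cher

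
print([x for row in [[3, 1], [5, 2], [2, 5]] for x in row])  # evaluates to [3, 1, 5, 2, 2, 5]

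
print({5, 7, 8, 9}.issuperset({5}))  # True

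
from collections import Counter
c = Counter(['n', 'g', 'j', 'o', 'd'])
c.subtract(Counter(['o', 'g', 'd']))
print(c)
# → Counter({'n': 1, 'j': 1, 'g': 0, 'o': 0, 'd': 0})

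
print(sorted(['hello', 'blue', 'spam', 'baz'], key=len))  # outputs ['baz', 'blue', 'spam', 'hello']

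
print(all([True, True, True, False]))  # False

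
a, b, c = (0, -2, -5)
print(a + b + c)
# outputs -7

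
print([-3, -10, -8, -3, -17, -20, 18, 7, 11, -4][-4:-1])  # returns [18, 7, 11]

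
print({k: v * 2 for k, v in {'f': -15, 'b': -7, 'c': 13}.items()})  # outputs {'f': -30, 'b': -14, 'c': 26}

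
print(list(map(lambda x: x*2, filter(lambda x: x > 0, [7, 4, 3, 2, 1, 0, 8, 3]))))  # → [14, 8, 6, 4, 2, 16, 6]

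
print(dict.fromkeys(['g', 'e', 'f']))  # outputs {'g': None, 'e': None, 'f': None}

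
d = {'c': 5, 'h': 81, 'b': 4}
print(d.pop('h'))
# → 81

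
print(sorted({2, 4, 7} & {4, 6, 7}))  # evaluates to [4, 7]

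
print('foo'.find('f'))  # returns 0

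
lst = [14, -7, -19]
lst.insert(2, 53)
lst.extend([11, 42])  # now [14, -7, 53, -19, 11, 42]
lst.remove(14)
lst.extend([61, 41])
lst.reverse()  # [41, 61, 42, 11, -19, 53, -7]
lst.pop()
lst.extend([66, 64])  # [41, 61, 42, 11, -19, 53, 66, 64]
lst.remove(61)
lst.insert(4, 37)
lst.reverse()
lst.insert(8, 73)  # [64, 66, 53, 37, -19, 11, 42, 41, 73]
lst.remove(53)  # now [64, 66, 37, -19, 11, 42, 41, 73]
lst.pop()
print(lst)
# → [64, 66, 37, -19, 11, 42, 41]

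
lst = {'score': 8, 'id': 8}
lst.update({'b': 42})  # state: {'score': 8, 'id': 8, 'b': 42}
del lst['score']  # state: {'id': 8, 'b': 42}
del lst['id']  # {'b': 42}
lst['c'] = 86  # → {'b': 42, 'c': 86}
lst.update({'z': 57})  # {'b': 42, 'c': 86, 'z': 57}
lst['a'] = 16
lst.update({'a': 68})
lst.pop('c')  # 86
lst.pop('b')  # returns 42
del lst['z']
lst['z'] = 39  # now {'a': 68, 'z': 39}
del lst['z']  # {'a': 68}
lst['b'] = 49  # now {'a': 68, 'b': 49}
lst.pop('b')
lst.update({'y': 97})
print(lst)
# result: {'a': 68, 'y': 97}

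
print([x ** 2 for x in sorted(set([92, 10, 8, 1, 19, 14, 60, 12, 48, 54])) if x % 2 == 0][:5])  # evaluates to [64, 100, 144, 196, 2304]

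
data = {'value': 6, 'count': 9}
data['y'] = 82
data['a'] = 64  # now {'value': 6, 'count': 9, 'y': 82, 'a': 64}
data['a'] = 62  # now {'value': 6, 'count': 9, 'y': 82, 'a': 62}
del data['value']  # {'count': 9, 'y': 82, 'a': 62}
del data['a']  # {'count': 9, 'y': 82}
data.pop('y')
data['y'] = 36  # {'count': 9, 'y': 36}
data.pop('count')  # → 9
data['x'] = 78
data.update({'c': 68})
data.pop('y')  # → 36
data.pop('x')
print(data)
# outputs {'c': 68}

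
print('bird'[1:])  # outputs ird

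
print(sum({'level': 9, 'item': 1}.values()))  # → 10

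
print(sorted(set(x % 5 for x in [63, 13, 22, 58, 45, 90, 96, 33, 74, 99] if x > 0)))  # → [0, 1, 2, 3, 4]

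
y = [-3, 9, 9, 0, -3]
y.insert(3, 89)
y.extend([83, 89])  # [-3, 9, 9, 89, 0, -3, 83, 89]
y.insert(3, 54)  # [-3, 9, 9, 54, 89, 0, -3, 83, 89]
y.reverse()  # [89, 83, -3, 0, 89, 54, 9, 9, -3]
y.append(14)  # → [89, 83, -3, 0, 89, 54, 9, 9, -3, 14]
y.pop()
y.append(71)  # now [89, 83, -3, 0, 89, 54, 9, 9, -3, 71]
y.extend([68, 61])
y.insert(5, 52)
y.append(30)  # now [89, 83, -3, 0, 89, 52, 54, 9, 9, -3, 71, 68, 61, 30]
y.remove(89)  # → [83, -3, 0, 89, 52, 54, 9, 9, -3, 71, 68, 61, 30]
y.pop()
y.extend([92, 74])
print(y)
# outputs [83, -3, 0, 89, 52, 54, 9, 9, -3, 71, 68, 61, 92, 74]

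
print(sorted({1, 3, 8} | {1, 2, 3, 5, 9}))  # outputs [1, 2, 3, 5, 8, 9]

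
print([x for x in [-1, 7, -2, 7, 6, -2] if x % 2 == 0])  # [-2, 6, -2]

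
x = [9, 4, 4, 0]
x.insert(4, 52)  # [9, 4, 4, 0, 52]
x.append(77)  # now [9, 4, 4, 0, 52, 77]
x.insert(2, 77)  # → [9, 4, 77, 4, 0, 52, 77]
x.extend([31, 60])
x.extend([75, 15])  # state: [9, 4, 77, 4, 0, 52, 77, 31, 60, 75, 15]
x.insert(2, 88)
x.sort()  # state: [0, 4, 4, 9, 15, 31, 52, 60, 75, 77, 77, 88]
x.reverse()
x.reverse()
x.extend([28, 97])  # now [0, 4, 4, 9, 15, 31, 52, 60, 75, 77, 77, 88, 28, 97]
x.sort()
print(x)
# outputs [0, 4, 4, 9, 15, 28, 31, 52, 60, 75, 77, 77, 88, 97]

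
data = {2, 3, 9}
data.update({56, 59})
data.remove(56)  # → {2, 3, 9, 59}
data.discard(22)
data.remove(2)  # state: {3, 9, 59}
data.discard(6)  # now {3, 9, 59}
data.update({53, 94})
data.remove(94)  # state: {3, 9, 53, 59}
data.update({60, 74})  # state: {3, 9, 53, 59, 60, 74}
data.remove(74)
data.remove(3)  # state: {9, 53, 59, 60}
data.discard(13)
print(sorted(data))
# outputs [9, 53, 59, 60]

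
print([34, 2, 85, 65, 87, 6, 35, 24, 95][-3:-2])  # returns [35]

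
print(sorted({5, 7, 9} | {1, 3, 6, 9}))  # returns [1, 3, 5, 6, 7, 9]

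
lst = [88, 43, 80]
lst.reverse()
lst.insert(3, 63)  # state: [80, 43, 88, 63]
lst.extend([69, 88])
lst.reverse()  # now [88, 69, 63, 88, 43, 80]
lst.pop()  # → 80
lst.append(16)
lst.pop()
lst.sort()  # [43, 63, 69, 88, 88]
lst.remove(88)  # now [43, 63, 69, 88]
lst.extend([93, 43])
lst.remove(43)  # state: [63, 69, 88, 93, 43]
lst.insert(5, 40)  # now [63, 69, 88, 93, 43, 40]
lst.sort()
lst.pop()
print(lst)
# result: [40, 43, 63, 69, 88]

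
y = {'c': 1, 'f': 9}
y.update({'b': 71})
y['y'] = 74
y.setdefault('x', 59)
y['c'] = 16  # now {'c': 16, 'f': 9, 'b': 71, 'y': 74, 'x': 59}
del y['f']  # {'c': 16, 'b': 71, 'y': 74, 'x': 59}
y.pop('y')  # 74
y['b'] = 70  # {'c': 16, 'b': 70, 'x': 59}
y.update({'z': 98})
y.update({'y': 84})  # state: {'c': 16, 'b': 70, 'x': 59, 'z': 98, 'y': 84}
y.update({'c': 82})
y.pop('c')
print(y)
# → {'b': 70, 'x': 59, 'z': 98, 'y': 84}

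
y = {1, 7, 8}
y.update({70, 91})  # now {1, 7, 8, 70, 91}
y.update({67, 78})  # {1, 7, 8, 67, 70, 78, 91}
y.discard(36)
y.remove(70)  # {1, 7, 8, 67, 78, 91}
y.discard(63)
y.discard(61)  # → {1, 7, 8, 67, 78, 91}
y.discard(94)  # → {1, 7, 8, 67, 78, 91}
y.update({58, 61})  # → {1, 7, 8, 58, 61, 67, 78, 91}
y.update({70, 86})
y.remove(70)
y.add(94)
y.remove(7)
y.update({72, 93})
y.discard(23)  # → {1, 8, 58, 61, 67, 72, 78, 86, 91, 93, 94}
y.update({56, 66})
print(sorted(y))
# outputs [1, 8, 56, 58, 61, 66, 67, 72, 78, 86, 91, 93, 94]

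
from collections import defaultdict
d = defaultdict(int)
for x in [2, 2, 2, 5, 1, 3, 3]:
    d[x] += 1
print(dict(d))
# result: {2: 3, 5: 1, 1: 1, 3: 2}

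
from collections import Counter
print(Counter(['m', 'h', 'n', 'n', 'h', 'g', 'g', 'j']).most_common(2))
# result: [('h', 2), ('n', 2)]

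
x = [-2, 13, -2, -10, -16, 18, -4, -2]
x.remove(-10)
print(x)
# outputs [-2, 13, -2, -16, 18, -4, -2]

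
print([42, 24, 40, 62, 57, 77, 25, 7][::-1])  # [7, 25, 77, 57, 62, 40, 24, 42]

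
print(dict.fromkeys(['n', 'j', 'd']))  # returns {'n': None, 'j': None, 'd': None}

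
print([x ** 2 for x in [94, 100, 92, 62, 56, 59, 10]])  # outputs [8836, 10000, 8464, 3844, 3136, 3481, 100]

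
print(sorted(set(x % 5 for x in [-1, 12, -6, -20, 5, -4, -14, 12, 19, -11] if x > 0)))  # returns [0, 2, 4]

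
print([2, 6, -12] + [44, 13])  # [2, 6, -12, 44, 13]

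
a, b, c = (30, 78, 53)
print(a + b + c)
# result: 161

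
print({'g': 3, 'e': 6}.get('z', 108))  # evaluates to 108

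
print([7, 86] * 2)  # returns [7, 86, 7, 86]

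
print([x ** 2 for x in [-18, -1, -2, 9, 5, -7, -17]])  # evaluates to [324, 1, 4, 81, 25, 49, 289]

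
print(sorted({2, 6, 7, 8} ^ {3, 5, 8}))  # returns [2, 3, 5, 6, 7]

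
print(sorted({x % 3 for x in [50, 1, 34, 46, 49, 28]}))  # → [1, 2]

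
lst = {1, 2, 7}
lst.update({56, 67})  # {1, 2, 7, 56, 67}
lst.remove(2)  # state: {1, 7, 56, 67}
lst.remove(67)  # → {1, 7, 56}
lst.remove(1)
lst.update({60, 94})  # {7, 56, 60, 94}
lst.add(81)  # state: {7, 56, 60, 81, 94}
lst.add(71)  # {7, 56, 60, 71, 81, 94}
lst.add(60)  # {7, 56, 60, 71, 81, 94}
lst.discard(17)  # {7, 56, 60, 71, 81, 94}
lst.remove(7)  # {56, 60, 71, 81, 94}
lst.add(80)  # {56, 60, 71, 80, 81, 94}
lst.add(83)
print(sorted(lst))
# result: [56, 60, 71, 80, 81, 83, 94]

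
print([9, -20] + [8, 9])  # [9, -20, 8, 9]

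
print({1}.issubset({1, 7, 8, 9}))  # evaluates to True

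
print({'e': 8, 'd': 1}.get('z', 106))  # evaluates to 106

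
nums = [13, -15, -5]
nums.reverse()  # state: [-5, -15, 13]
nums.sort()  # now [-15, -5, 13]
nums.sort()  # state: [-15, -5, 13]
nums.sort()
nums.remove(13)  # [-15, -5]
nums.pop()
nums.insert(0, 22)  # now [22, -15]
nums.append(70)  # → [22, -15, 70]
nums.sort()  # [-15, 22, 70]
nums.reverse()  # [70, 22, -15]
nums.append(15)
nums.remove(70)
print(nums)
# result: [22, -15, 15]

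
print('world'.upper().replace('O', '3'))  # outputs W3RLD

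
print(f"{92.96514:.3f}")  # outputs 92.965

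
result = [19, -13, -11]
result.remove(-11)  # [19, -13]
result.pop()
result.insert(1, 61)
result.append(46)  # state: [19, 61, 46]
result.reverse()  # [46, 61, 19]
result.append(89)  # [46, 61, 19, 89]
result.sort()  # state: [19, 46, 61, 89]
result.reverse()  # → [89, 61, 46, 19]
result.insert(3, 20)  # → [89, 61, 46, 20, 19]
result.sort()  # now [19, 20, 46, 61, 89]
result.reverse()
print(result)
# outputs [89, 61, 46, 20, 19]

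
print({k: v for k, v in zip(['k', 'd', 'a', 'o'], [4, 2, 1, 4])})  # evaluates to {'k': 4, 'd': 2, 'a': 1, 'o': 4}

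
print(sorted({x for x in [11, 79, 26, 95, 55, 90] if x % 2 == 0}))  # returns [26, 90]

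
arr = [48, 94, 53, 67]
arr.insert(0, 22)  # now [22, 48, 94, 53, 67]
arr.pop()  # 67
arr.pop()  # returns 53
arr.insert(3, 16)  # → [22, 48, 94, 16]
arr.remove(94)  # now [22, 48, 16]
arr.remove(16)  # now [22, 48]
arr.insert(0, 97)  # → [97, 22, 48]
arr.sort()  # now [22, 48, 97]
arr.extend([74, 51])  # [22, 48, 97, 74, 51]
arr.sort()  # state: [22, 48, 51, 74, 97]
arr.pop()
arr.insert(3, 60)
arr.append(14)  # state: [22, 48, 51, 60, 74, 14]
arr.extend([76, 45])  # [22, 48, 51, 60, 74, 14, 76, 45]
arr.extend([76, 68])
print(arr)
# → [22, 48, 51, 60, 74, 14, 76, 45, 76, 68]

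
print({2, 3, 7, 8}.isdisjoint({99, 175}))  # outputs True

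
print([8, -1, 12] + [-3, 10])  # [8, -1, 12, -3, 10]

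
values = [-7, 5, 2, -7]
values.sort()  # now [-7, -7, 2, 5]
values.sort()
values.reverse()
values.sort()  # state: [-7, -7, 2, 5]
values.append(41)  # [-7, -7, 2, 5, 41]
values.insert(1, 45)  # [-7, 45, -7, 2, 5, 41]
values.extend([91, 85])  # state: [-7, 45, -7, 2, 5, 41, 91, 85]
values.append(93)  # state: [-7, 45, -7, 2, 5, 41, 91, 85, 93]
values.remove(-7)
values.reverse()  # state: [93, 85, 91, 41, 5, 2, -7, 45]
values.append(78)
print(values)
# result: [93, 85, 91, 41, 5, 2, -7, 45, 78]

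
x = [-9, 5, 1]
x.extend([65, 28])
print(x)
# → [-9, 5, 1, 65, 28]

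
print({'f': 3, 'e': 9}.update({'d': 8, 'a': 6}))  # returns None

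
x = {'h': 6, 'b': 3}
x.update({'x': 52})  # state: {'h': 6, 'b': 3, 'x': 52}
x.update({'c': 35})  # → {'h': 6, 'b': 3, 'x': 52, 'c': 35}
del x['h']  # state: {'b': 3, 'x': 52, 'c': 35}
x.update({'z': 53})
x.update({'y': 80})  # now {'b': 3, 'x': 52, 'c': 35, 'z': 53, 'y': 80}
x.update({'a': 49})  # {'b': 3, 'x': 52, 'c': 35, 'z': 53, 'y': 80, 'a': 49}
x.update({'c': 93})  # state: {'b': 3, 'x': 52, 'c': 93, 'z': 53, 'y': 80, 'a': 49}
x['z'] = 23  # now {'b': 3, 'x': 52, 'c': 93, 'z': 23, 'y': 80, 'a': 49}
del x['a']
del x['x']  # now {'b': 3, 'c': 93, 'z': 23, 'y': 80}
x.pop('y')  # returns 80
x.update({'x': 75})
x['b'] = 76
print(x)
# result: {'b': 76, 'c': 93, 'z': 23, 'x': 75}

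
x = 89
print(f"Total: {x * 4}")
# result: Total: 356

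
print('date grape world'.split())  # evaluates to ['date', 'grape', 'world']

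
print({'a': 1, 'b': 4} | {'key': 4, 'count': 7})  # {'a': 1, 'b': 4, 'key': 4, 'count': 7}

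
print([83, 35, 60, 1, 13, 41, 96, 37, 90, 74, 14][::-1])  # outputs [14, 74, 90, 37, 96, 41, 13, 1, 60, 35, 83]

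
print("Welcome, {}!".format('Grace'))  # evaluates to Welcome, Grace!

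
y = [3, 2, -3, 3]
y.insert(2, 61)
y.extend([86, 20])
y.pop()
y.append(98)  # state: [3, 2, 61, -3, 3, 86, 98]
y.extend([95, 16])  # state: [3, 2, 61, -3, 3, 86, 98, 95, 16]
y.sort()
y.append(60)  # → [-3, 2, 3, 3, 16, 61, 86, 95, 98, 60]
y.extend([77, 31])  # [-3, 2, 3, 3, 16, 61, 86, 95, 98, 60, 77, 31]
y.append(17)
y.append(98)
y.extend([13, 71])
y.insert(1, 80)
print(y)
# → [-3, 80, 2, 3, 3, 16, 61, 86, 95, 98, 60, 77, 31, 17, 98, 13, 71]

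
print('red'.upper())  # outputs RED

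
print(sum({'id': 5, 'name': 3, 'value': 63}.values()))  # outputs 71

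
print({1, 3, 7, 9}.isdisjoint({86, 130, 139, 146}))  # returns True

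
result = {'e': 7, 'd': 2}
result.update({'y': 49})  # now {'e': 7, 'd': 2, 'y': 49}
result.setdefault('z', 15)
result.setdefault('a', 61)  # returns 61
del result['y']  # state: {'e': 7, 'd': 2, 'z': 15, 'a': 61}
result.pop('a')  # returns 61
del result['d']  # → {'e': 7, 'z': 15}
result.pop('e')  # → 7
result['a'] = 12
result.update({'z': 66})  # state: {'z': 66, 'a': 12}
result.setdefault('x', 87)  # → 87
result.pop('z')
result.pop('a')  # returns 12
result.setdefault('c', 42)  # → 42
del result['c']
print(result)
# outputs {'x': 87}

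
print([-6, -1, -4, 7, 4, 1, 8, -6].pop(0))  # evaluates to -6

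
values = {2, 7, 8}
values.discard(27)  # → {2, 7, 8}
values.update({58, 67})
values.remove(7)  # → {2, 8, 58, 67}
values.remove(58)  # {2, 8, 67}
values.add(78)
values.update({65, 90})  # {2, 8, 65, 67, 78, 90}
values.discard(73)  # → {2, 8, 65, 67, 78, 90}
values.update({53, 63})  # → {2, 8, 53, 63, 65, 67, 78, 90}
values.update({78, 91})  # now {2, 8, 53, 63, 65, 67, 78, 90, 91}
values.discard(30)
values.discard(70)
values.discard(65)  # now {2, 8, 53, 63, 67, 78, 90, 91}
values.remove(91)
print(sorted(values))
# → [2, 8, 53, 63, 67, 78, 90]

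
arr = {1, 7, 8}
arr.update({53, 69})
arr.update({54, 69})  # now {1, 7, 8, 53, 54, 69}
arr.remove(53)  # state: {1, 7, 8, 54, 69}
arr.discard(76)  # {1, 7, 8, 54, 69}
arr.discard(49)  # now {1, 7, 8, 54, 69}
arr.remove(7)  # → {1, 8, 54, 69}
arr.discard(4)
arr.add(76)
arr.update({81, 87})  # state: {1, 8, 54, 69, 76, 81, 87}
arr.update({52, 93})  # {1, 8, 52, 54, 69, 76, 81, 87, 93}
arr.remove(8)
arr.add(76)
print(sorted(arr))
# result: [1, 52, 54, 69, 76, 81, 87, 93]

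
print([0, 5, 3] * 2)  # [0, 5, 3, 0, 5, 3]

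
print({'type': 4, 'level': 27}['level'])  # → 27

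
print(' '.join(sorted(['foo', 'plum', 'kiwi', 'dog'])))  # dog foo kiwi plum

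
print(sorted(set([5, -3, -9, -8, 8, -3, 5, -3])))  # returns [-9, -8, -3, 5, 8]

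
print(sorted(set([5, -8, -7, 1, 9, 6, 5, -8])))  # [-8, -7, 1, 5, 6, 9]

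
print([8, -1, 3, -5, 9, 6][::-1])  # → [6, 9, -5, 3, -1, 8]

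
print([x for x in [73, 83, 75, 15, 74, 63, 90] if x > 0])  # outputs [73, 83, 75, 15, 74, 63, 90]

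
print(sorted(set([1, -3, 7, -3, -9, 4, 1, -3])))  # [-9, -3, 1, 4, 7]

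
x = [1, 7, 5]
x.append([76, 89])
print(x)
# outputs [1, 7, 5, [76, 89]]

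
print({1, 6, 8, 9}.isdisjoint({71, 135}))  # True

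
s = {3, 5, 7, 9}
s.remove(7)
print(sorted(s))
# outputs [3, 5, 9]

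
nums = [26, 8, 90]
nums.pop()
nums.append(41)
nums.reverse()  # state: [41, 8, 26]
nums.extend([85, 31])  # [41, 8, 26, 85, 31]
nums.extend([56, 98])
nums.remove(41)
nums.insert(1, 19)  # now [8, 19, 26, 85, 31, 56, 98]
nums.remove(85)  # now [8, 19, 26, 31, 56, 98]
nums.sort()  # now [8, 19, 26, 31, 56, 98]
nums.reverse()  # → [98, 56, 31, 26, 19, 8]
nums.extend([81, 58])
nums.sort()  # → [8, 19, 26, 31, 56, 58, 81, 98]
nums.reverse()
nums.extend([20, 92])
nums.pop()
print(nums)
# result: [98, 81, 58, 56, 31, 26, 19, 8, 20]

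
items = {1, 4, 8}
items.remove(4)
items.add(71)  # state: {1, 8, 71}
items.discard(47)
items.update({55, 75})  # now {1, 8, 55, 71, 75}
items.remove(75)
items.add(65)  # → {1, 8, 55, 65, 71}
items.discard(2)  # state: {1, 8, 55, 65, 71}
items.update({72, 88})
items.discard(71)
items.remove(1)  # {8, 55, 65, 72, 88}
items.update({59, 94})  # {8, 55, 59, 65, 72, 88, 94}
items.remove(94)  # {8, 55, 59, 65, 72, 88}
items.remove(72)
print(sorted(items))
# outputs [8, 55, 59, 65, 88]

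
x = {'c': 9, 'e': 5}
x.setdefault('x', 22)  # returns 22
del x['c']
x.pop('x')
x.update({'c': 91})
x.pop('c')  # 91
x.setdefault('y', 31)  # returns 31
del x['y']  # {'e': 5}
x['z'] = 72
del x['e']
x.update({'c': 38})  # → {'z': 72, 'c': 38}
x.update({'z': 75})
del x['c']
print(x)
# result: {'z': 75}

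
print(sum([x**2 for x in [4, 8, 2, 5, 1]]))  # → 110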